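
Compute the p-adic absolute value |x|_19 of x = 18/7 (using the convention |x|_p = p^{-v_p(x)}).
|18/7|_19 = 1

Step 1 — compute v_19(x) by factoring powers of 19 out of the numerator and denominator: v_19(18/7) = 0. Step 2 — apply |x|_p = p^{-v_p(x)} = 19^{0} = 1.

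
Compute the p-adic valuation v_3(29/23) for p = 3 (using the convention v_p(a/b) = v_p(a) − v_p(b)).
v_3(29/23) = 0

Factor powers of 3 from the numerator and denominator of the reduced fraction: 29 = 3^0 · 29 and 23 = 3^0 · 23. Apply v_p(a/b) = v_p(a) − v_p(b): v_3(29/23) = 0 − 0 = 0.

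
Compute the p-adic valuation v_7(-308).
v_7(-308) = 1

v_7(n) is the largest exponent k such that 7^k divides n. Factor out: -308 = -7^1 · 44. (Sign doesn't affect v_p.) So v_7(-308) = 1.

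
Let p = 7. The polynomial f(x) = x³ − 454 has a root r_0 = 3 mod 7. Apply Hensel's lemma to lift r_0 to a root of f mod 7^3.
r_2 = 17 (mod 343)

Hensel: r_{i+1} = r_i − f(r_i)/f′(r_i) mod 7^{i+2}, where f′(x) = 3x². Iterate:
  r_0 = 3 (mod 7)
  r_1 = 17 (mod 49)
  r_2 = 17 (mod 343)
Final: r = 17 with f(r) ≡ 0 mod 7^3.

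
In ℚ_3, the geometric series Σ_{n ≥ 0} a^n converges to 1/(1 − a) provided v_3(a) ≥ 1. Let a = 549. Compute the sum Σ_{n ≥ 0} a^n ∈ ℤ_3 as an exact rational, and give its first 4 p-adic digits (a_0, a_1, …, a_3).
Σ a^n = 1/(1 − a) = -1/548;  first 4 digits = (1, 0, 1, 2)

v_3(a) = 2 ≥ 1, so the series converges in ℤ_3 to 1/(1 − a) = 1/(1 − 549) = -1/548. Expand this rational in ℤ_3: compute digits iteratively via d_i = x_i mod 3, x_{i+1} = (x_i − d_i)/3. The first 4 digits are (1, 0, 1, 2).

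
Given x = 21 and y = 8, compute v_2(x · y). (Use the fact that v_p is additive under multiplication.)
v_2(168) = 3

v_p(x) = 0 (factor: 21 = 2^0 · 21); v_p(y) = 3 (factor: 8 = 2^3 · 1). Additivity: v_p(xy) = v_p(x) + v_p(y) = 0 + 3 = 3. (Direct check: xy = 168 = 2^3 · (21).)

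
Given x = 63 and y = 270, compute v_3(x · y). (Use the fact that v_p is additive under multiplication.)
v_3(17010) = 5

v_p(x) = 2 (factor: 63 = 3^2 · 7); v_p(y) = 3 (factor: 270 = 3^3 · 10). Additivity: v_p(xy) = v_p(x) + v_p(y) = 2 + 3 = 5. (Direct check: xy = 17010 = 3^5 · (70).)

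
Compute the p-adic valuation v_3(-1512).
v_3(-1512) = 3

v_3(n) is the largest exponent k such that 3^k divides n. Factor out: -1512 = -3^3 · 56. (Sign doesn't affect v_p.) So v_3(-1512) = 3.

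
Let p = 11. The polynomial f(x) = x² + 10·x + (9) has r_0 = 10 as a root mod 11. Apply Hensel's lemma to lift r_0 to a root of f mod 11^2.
r_1 = 120 (mod 121)

Hensel: r_{i+1} = r_i − f(r_i)·(f′(r_i))^{-1} mod 11^{i+2}, f′(x) = 2x + 10. Iterate:
  r_0 = 10 (mod 11)
  r_1 = 120 (mod 121)
Final: r = 120 satisfies f(r) ≡ 0 mod 11^2.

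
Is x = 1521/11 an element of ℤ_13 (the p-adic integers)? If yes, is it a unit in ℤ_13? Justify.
x ∈ ℤ_13 but not a unit; v_13(x) = 2 > 0

ℤ_13 = {x ∈ ℚ_13 : v_13(x) ≥ 0} and ℤ_13^× = {x ∈ ℤ_13 : v_13(x) = 0}. Here v_13(1521/11) = v_13(num) − v_13(den) = 2; compare against these criteria.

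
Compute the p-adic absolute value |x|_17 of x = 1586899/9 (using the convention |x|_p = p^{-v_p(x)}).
|1586899/9|_17 = 1/83521

Step 1 — compute v_17(x) by factoring powers of 17 out of the numerator and denominator: v_17(1586899/9) = 4. Step 2 — apply |x|_p = p^{-v_p(x)} = 17^{-4} = 1/83521.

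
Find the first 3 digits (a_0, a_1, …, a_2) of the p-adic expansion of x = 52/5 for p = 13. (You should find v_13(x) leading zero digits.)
(a_0, …, a_2) = (0, 6, 10)

v_13(52/5) = 1, so a_0 = ... = a_0 = 0. Factor out: x = 13^1 · u with u = 4/5 a unit in ℤ_13. Expand u iteratively via a_{v+i} = u_i mod 13, u_{i+1} = (u_i − a_{v+i})/13:
  u_0 = 4/5;  a_1 = 6;  u_1 = (u_0 − 6)/13 = -2/5
  u_1 = -2/5;  a_2 = 10;  u_2 = (u_1 − 10)/13 = -4/5
Digits: (0, 6, 10).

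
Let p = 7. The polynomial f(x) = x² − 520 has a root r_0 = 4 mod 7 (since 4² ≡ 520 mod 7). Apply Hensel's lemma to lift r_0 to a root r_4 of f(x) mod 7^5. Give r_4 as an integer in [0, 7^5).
r_4 = 10161 (mod 16807)

Hensel's recurrence: r_{i+1} = r_i − f(r_i)·(f′(r_i))^{-1} mod 7^{i+2}, with f′(x) = 2x. Iterate:
  r_0 = 4 (mod 7)
  r_1 = 18 (mod 49)
  r_2 = 214 (mod 343)
  r_3 = 557 (mod 2401)
  r_4 = 10161 (mod 16807)
Final: r_4 = 10161, and one checks f(r_4) ≡ 0 mod 7^5.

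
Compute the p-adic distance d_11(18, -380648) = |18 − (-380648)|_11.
d_11(18, -380648) = 1/14641

Step 1 — x − y = 18 − (-380648) = 380666. Step 2 — v_11(380666) = 4 (factor: 380666 = (11^4 · 26); the sign does not affect v_p). Step 3 — |x − y|_11 = 11^{-4} = 1/14641.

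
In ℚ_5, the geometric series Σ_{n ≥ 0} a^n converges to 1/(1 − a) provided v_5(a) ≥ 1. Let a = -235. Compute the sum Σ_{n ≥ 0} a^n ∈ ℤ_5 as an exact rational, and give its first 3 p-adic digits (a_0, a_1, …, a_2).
Σ a^n = 1/(1 − a) = 1/236;  first 3 digits = (1, 3, 4)

v_5(a) = 1 ≥ 1, so the series converges in ℤ_5 to 1/(1 − a) = 1/(1 − (-235)) = 1/236. Expand this rational in ℤ_5: compute digits iteratively via d_i = x_i mod 5, x_{i+1} = (x_i − d_i)/5. The first 3 digits are (1, 3, 4).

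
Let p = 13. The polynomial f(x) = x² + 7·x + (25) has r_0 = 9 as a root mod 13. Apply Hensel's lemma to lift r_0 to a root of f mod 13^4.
r_3 = 4572 (mod 28561)

Hensel: r_{i+1} = r_i − f(r_i)·(f′(r_i))^{-1} mod 13^{i+2}, f′(x) = 2x + 7. Iterate:
  r_0 = 9 (mod 13)
  r_1 = 9 (mod 169)
  r_2 = 178 (mod 2197)
  r_3 = 4572 (mod 28561)
Final: r = 4572 satisfies f(r) ≡ 0 mod 13^4.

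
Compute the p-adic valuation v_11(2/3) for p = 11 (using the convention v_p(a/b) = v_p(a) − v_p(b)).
v_11(2/3) = 0

Factor powers of 11 from the numerator and denominator of the reduced fraction: 2 = 11^0 · 2 and 3 = 11^0 · 3. Apply v_p(a/b) = v_p(a) − v_p(b): v_11(2/3) = 0 − 0 = 0.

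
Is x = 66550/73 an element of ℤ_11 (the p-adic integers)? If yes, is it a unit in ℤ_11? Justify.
x ∈ ℤ_11 but not a unit; v_11(x) = 3 > 0

ℤ_11 = {x ∈ ℚ_11 : v_11(x) ≥ 0} and ℤ_11^× = {x ∈ ℤ_11 : v_11(x) = 0}. Here v_11(66550/73) = v_11(num) − v_11(den) = 3; compare against these criteria.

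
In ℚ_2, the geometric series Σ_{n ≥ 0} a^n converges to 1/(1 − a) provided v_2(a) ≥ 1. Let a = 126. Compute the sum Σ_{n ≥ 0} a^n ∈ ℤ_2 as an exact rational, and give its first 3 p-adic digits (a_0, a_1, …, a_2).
Σ a^n = 1/(1 − a) = -1/125;  first 3 digits = (1, 1, 0)

v_2(a) = 1 ≥ 1, so the series converges in ℤ_2 to 1/(1 − a) = 1/(1 − 126) = -1/125. Expand this rational in ℤ_2: compute digits iteratively via d_i = x_i mod 2, x_{i+1} = (x_i − d_i)/2. The first 3 digits are (1, 1, 0).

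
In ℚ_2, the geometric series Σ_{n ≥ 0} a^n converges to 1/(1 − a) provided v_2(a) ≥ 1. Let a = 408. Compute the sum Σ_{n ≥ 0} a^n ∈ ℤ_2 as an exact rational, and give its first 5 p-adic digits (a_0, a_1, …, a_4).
Σ a^n = 1/(1 − a) = -1/407;  first 5 digits = (1, 0, 0, 1, 1)

v_2(a) = 3 ≥ 1, so the series converges in ℤ_2 to 1/(1 − a) = 1/(1 − 408) = -1/407. Expand this rational in ℤ_2: compute digits iteratively via d_i = x_i mod 2, x_{i+1} = (x_i − d_i)/2. The first 5 digits are (1, 0, 0, 1, 1).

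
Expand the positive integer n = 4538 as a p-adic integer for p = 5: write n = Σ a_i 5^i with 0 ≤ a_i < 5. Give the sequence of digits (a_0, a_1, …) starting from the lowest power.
(a_0, a_1, …) = (3, 2, 1, 1, 2, 1)

Repeated division by 5 gives the digits low-to-high: 4538 = 3 + 2·5^1 + 1·5^2 + 1·5^3 + 2·5^4 + 1·5^5. Digit sequence: (3, 2, 1, 1, 2, 1).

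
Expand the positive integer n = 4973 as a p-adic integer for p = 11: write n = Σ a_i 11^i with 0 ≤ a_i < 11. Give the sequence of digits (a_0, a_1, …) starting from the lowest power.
(a_0, a_1, …) = (1, 1, 8, 3)

Repeated division by 11 gives the digits low-to-high: 4973 = 1 + 1·11^1 + 8·11^2 + 3·11^3. Digit sequence: (1, 1, 8, 3).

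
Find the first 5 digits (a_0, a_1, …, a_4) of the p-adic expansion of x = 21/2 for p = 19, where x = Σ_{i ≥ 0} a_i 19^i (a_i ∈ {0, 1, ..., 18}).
(a_0, …, a_4) = (1, 10, 9, 9, 9)

v_19(21/2) = 0 (numerator and denominator both coprime to 19), so x ∈ ℤ_19^×. Compute digits iteratively via a_i = x_i mod 19, x_{i+1} = (x_i − a_i)/19, with x_0 = x:
  x_0 = 21/2;  a_0 = 1;  x_1 = (x_0 − 1)/19 = 1/2
  x_1 = 1/2;  a_1 = 10;  x_2 = (x_1 − 10)/19 = -1/2
  x_2 = -1/2;  a_2 = 9;  x_3 = (x_2 − 9)/19 = -1/2
  x_3 = -1/2;  a_3 = 9;  x_4 = (x_3 − 9)/19 = -1/2
  x_4 = -1/2;  a_4 = 9;  x_5 = (x_4 − 9)/19 = -1/2
Digits: (1, 10, 9, 9, 9).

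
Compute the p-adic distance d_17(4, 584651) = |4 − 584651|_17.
d_17(4, 584651) = 1/83521

Step 1 — x − y = 4 − 584651 = -584647. Step 2 — v_17(-584647) = 4 (factor: -584647 = −(17^4 · 7); the sign does not affect v_p). Step 3 — |x − y|_17 = 17^{-4} = 1/83521.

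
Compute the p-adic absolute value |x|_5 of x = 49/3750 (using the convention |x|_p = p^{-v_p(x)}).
|49/3750|_5 = 625

Step 1 — compute v_5(x) by factoring powers of 5 out of the numerator and denominator: v_5(49/3750) = -4. Step 2 — apply |x|_p = p^{-v_p(x)} = 5^{4} = 625.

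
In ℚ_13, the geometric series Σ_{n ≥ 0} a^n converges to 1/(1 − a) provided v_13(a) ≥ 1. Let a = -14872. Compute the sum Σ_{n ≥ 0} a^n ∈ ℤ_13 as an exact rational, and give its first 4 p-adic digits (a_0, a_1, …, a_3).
Σ a^n = 1/(1 − a) = 1/14873;  first 4 digits = (1, 0, 3, 6)

v_13(a) = 2 ≥ 1, so the series converges in ℤ_13 to 1/(1 − a) = 1/(1 − (-14872)) = 1/14873. Expand this rational in ℤ_13: compute digits iteratively via d_i = x_i mod 13, x_{i+1} = (x_i − d_i)/13. The first 4 digits are (1, 0, 3, 6).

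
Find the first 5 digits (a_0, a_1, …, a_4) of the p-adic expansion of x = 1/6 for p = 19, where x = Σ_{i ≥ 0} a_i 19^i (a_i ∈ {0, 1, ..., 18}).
(a_0, …, a_4) = (16, 15, 15, 15, 15)

v_19(1/6) = 0 (numerator and denominator both coprime to 19), so x ∈ ℤ_19^×. Compute digits iteratively via a_i = x_i mod 19, x_{i+1} = (x_i − a_i)/19, with x_0 = x:
  x_0 = 1/6;  a_0 = 16;  x_1 = (x_0 − 16)/19 = -5/6
  x_1 = -5/6;  a_1 = 15;  x_2 = (x_1 − 15)/19 = -5/6
  x_2 = -5/6;  a_2 = 15;  x_3 = (x_2 − 15)/19 = -5/6
  x_3 = -5/6;  a_3 = 15;  x_4 = (x_3 − 15)/19 = -5/6
  x_4 = -5/6;  a_4 = 15;  x_5 = (x_4 − 15)/19 = -5/6
Digits: (16, 15, 15, 15, 15).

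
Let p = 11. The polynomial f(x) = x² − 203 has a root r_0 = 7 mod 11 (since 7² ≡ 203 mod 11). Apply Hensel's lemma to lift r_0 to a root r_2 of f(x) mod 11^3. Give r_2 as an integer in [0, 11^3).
r_2 = 865 (mod 1331)

Hensel's recurrence: r_{i+1} = r_i − f(r_i)·(f′(r_i))^{-1} mod 11^{i+2}, with f′(x) = 2x. Iterate:
  r_0 = 7 (mod 11)
  r_1 = 18 (mod 121)
  r_2 = 865 (mod 1331)
Final: r_2 = 865, and one checks f(r_2) ≡ 0 mod 11^3.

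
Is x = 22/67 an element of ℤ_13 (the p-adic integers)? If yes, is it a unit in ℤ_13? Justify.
x ∈ ℤ_13^× (unit); v_13(x) = 0

ℤ_13 = {x ∈ ℚ_13 : v_13(x) ≥ 0} and ℤ_13^× = {x ∈ ℤ_13 : v_13(x) = 0}. Here v_13(22/67) = v_13(num) − v_13(den) = 0; compare against these criteria.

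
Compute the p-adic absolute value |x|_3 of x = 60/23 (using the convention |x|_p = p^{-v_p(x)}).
|60/23|_3 = 1/3

Step 1 — compute v_3(x) by factoring powers of 3 out of the numerator and denominator: v_3(60/23) = 1. Step 2 — apply |x|_p = p^{-v_p(x)} = 3^{-1} = 1/3.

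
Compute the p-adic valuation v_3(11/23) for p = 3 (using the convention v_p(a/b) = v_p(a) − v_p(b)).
v_3(11/23) = 0

Factor powers of 3 from the numerator and denominator of the reduced fraction: 11 = 3^0 · 11 and 23 = 3^0 · 23. Apply v_p(a/b) = v_p(a) − v_p(b): v_3(11/23) = 0 − 0 = 0.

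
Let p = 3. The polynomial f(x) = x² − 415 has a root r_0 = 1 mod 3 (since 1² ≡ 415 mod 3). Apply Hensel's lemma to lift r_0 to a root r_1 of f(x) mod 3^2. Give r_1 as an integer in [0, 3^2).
r_1 = 1 (mod 9)

Hensel's recurrence: r_{i+1} = r_i − f(r_i)·(f′(r_i))^{-1} mod 3^{i+2}, with f′(x) = 2x. Iterate:
  r_0 = 1 (mod 3)
  r_1 = 1 (mod 9)
Final: r_1 = 1, and one checks f(r_1) ≡ 0 mod 3^2.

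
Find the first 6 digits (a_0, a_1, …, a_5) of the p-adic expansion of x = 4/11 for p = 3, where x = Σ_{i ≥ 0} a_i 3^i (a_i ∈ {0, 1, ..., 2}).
(a_0, …, a_5) = (2, 0, 2, 2, 1, 1)

v_3(4/11) = 0 (numerator and denominator both coprime to 3), so x ∈ ℤ_3^×. Compute digits iteratively via a_i = x_i mod 3, x_{i+1} = (x_i − a_i)/3, with x_0 = x:
  x_0 = 4/11;  a_0 = 2;  x_1 = (x_0 − 2)/3 = -6/11
  x_1 = -6/11;  a_1 = 0;  x_2 = (x_1 − 0)/3 = -2/11
  x_2 = -2/11;  a_2 = 2;  x_3 = (x_2 − 2)/3 = -8/11
  x_3 = -8/11;  a_3 = 2;  x_4 = (x_3 − 2)/3 = -10/11
  x_4 = -10/11;  a_4 = 1;  x_5 = (x_4 − 1)/3 = -7/11
  x_5 = -7/11;  a_5 = 1;  x_6 = (x_5 − 1)/3 = -6/11
Digits: (2, 0, 2, 2, 1, 1).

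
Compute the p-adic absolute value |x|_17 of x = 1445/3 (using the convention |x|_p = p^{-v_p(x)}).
|1445/3|_17 = 1/289

Step 1 — compute v_17(x) by factoring powers of 17 out of the numerator and denominator: v_17(1445/3) = 2. Step 2 — apply |x|_p = p^{-v_p(x)} = 17^{-2} = 1/289.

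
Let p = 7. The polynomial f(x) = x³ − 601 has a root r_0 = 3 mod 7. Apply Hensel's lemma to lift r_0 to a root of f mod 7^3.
r_2 = 213 (mod 343)

Hensel: r_{i+1} = r_i − f(r_i)/f′(r_i) mod 7^{i+2}, where f′(x) = 3x². Iterate:
  r_0 = 3 (mod 7)
  r_1 = 17 (mod 49)
  r_2 = 213 (mod 343)
Final: r = 213 with f(r) ≡ 0 mod 7^3.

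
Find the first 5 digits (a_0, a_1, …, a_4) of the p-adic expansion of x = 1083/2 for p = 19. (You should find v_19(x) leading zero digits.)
(a_0, …, a_4) = (0, 0, 11, 9, 9)

v_19(1083/2) = 2, so a_0 = ... = a_1 = 0. Factor out: x = 19^2 · u with u = 3/2 a unit in ℤ_19. Expand u iteratively via a_{v+i} = u_i mod 19, u_{i+1} = (u_i − a_{v+i})/19:
  u_0 = 3/2;  a_2 = 11;  u_1 = (u_0 − 11)/19 = -1/2
  u_1 = -1/2;  a_3 = 9;  u_2 = (u_1 − 9)/19 = -1/2
  u_2 = -1/2;  a_4 = 9;  u_3 = (u_2 − 9)/19 = -1/2
Digits: (0, 0, 11, 9, 9).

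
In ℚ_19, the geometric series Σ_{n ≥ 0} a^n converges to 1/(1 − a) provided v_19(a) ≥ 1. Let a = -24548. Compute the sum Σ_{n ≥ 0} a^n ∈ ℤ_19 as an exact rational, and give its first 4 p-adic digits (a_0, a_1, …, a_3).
Σ a^n = 1/(1 − a) = 1/24549;  first 4 digits = (1, 0, 8, 15)

v_19(a) = 2 ≥ 1, so the series converges in ℤ_19 to 1/(1 − a) = 1/(1 − (-24548)) = 1/24549. Expand this rational in ℤ_19: compute digits iteratively via d_i = x_i mod 19, x_{i+1} = (x_i − d_i)/19. The first 4 digits are (1, 0, 8, 15).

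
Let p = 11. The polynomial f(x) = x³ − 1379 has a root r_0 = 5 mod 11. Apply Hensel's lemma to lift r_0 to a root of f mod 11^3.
r_2 = 830 (mod 1331)

Hensel: r_{i+1} = r_i − f(r_i)/f′(r_i) mod 11^{i+2}, where f′(x) = 3x². Iterate:
  r_0 = 5 (mod 11)
  r_1 = 104 (mod 121)
  r_2 = 830 (mod 1331)
Final: r = 830 with f(r) ≡ 0 mod 11^3.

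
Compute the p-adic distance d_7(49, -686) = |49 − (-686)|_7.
d_7(49, -686) = 1/49

Step 1 — x − y = 49 − (-686) = 735. Step 2 — v_7(735) = 2 (factor: 735 = (7^2 · 15); the sign does not affect v_p). Step 3 — |x − y|_7 = 7^{-2} = 1/49.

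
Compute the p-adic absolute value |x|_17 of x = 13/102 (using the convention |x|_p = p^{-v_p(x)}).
|13/102|_17 = 17

Step 1 — compute v_17(x) by factoring powers of 17 out of the numerator and denominator: v_17(13/102) = -1. Step 2 — apply |x|_p = p^{-v_p(x)} = 17^{1} = 17.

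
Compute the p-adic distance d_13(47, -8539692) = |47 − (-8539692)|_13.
d_13(47, -8539692) = 1/371293

Step 1 — x − y = 47 − (-8539692) = 8539739. Step 2 — v_13(8539739) = 5 (factor: 8539739 = (13^5 · 23); the sign does not affect v_p). Step 3 — |x − y|_13 = 13^{-5} = 1/371293.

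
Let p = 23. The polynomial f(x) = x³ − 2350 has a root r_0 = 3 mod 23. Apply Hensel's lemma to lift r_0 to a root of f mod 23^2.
r_1 = 187 (mod 529)

Hensel: r_{i+1} = r_i − f(r_i)/f′(r_i) mod 23^{i+2}, where f′(x) = 3x². Iterate:
  r_0 = 3 (mod 23)
  r_1 = 187 (mod 529)
Final: r = 187 with f(r) ≡ 0 mod 23^2.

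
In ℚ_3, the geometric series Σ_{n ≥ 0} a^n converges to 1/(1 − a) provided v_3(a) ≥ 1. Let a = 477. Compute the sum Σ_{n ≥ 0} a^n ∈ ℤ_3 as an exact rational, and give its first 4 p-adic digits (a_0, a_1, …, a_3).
Σ a^n = 1/(1 − a) = -1/476;  first 4 digits = (1, 0, 2, 2)

v_3(a) = 2 ≥ 1, so the series converges in ℤ_3 to 1/(1 − a) = 1/(1 − 477) = -1/476. Expand this rational in ℤ_3: compute digits iteratively via d_i = x_i mod 3, x_{i+1} = (x_i − d_i)/3. The first 4 digits are (1, 0, 2, 2).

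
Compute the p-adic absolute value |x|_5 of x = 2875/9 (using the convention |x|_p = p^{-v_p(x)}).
|2875/9|_5 = 1/125

Step 1 — compute v_5(x) by factoring powers of 5 out of the numerator and denominator: v_5(2875/9) = 3. Step 2 — apply |x|_p = p^{-v_p(x)} = 5^{-3} = 1/125.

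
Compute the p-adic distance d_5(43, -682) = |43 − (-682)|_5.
d_5(43, -682) = 1/25

Step 1 — x − y = 43 − (-682) = 725. Step 2 — v_5(725) = 2 (factor: 725 = (5^2 · 29); the sign does not affect v_p). Step 3 — |x − y|_5 = 5^{-2} = 1/25.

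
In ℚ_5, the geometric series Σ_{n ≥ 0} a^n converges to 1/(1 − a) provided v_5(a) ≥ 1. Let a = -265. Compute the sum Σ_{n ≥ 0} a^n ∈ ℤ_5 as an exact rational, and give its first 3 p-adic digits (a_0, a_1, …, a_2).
Σ a^n = 1/(1 − a) = 1/266;  first 3 digits = (1, 2, 3)

v_5(a) = 1 ≥ 1, so the series converges in ℤ_5 to 1/(1 − a) = 1/(1 − (-265)) = 1/266. Expand this rational in ℤ_5: compute digits iteratively via d_i = x_i mod 5, x_{i+1} = (x_i − d_i)/5. The first 3 digits are (1, 2, 3).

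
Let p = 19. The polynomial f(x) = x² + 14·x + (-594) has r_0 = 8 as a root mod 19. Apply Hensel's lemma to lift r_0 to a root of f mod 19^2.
r_1 = 46 (mod 361)

Hensel: r_{i+1} = r_i − f(r_i)·(f′(r_i))^{-1} mod 19^{i+2}, f′(x) = 2x + 14. Iterate:
  r_0 = 8 (mod 19)
  r_1 = 46 (mod 361)
Final: r = 46 satisfies f(r) ≡ 0 mod 19^2.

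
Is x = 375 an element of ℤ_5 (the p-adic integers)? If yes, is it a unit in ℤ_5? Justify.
x ∈ ℤ_5 but not a unit; v_5(x) = 3 > 0

ℤ_5 = {x ∈ ℚ_5 : v_5(x) ≥ 0} and ℤ_5^× = {x ∈ ℤ_5 : v_5(x) = 0}. Here v_5(375) = v_5(num) − v_5(den) = 3; compare against these criteria.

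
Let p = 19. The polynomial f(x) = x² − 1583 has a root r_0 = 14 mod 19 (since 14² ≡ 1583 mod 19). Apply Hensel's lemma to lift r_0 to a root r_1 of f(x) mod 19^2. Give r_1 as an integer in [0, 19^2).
r_1 = 128 (mod 361)

Hensel's recurrence: r_{i+1} = r_i − f(r_i)·(f′(r_i))^{-1} mod 19^{i+2}, with f′(x) = 2x. Iterate:
  r_0 = 14 (mod 19)
  r_1 = 128 (mod 361)
Final: r_1 = 128, and one checks f(r_1) ≡ 0 mod 19^2.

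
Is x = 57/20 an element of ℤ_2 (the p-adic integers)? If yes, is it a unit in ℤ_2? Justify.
x ∉ ℤ_2 (v_2(x) = -2 < 0)

ℤ_2 = {x ∈ ℚ_2 : v_2(x) ≥ 0} and ℤ_2^× = {x ∈ ℤ_2 : v_2(x) = 0}. Here v_2(57/20) = v_2(num) − v_2(den) = -2; compare against these criteria.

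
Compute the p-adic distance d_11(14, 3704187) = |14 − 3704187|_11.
d_11(14, 3704187) = 1/161051

Step 1 — x − y = 14 − 3704187 = -3704173. Step 2 — v_11(-3704173) = 5 (factor: -3704173 = −(11^5 · 23); the sign does not affect v_p). Step 3 — |x − y|_11 = 11^{-5} = 1/161051.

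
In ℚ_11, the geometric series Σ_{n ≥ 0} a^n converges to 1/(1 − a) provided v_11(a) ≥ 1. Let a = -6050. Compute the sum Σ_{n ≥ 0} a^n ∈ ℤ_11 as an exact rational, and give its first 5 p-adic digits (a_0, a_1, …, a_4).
Σ a^n = 1/(1 − a) = 1/6051;  first 5 digits = (1, 0, 5, 6, 2)

v_11(a) = 2 ≥ 1, so the series converges in ℤ_11 to 1/(1 − a) = 1/(1 − (-6050)) = 1/6051. Expand this rational in ℤ_11: compute digits iteratively via d_i = x_i mod 11, x_{i+1} = (x_i − d_i)/11. The first 5 digits are (1, 0, 5, 6, 2).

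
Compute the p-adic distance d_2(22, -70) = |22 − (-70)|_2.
d_2(22, -70) = 1/4

Step 1 — x − y = 22 − (-70) = 92. Step 2 — v_2(92) = 2 (factor: 92 = (2^2 · 23); the sign does not affect v_p). Step 3 — |x − y|_2 = 2^{-2} = 1/4.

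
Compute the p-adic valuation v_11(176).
v_11(176) = 1

v_11(n) is the largest exponent k such that 11^k divides n. Factor out: 176 = 11^1 · 16. (Sign doesn't affect v_p.) So v_11(176) = 1.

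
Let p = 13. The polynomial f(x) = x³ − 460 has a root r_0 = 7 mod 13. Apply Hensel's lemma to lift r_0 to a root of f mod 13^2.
r_1 = 163 (mod 169)

Hensel: r_{i+1} = r_i − f(r_i)/f′(r_i) mod 13^{i+2}, where f′(x) = 3x². Iterate:
  r_0 = 7 (mod 13)
  r_1 = 163 (mod 169)
Final: r = 163 with f(r) ≡ 0 mod 13^2.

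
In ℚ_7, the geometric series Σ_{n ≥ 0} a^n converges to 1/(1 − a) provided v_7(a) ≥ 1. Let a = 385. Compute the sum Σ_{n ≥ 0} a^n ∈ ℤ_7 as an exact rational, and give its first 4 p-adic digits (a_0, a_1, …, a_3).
Σ a^n = 1/(1 − a) = -1/384;  first 4 digits = (1, 6, 1, 5)

v_7(a) = 1 ≥ 1, so the series converges in ℤ_7 to 1/(1 − a) = 1/(1 − 385) = -1/384. Expand this rational in ℤ_7: compute digits iteratively via d_i = x_i mod 7, x_{i+1} = (x_i − d_i)/7. The first 4 digits are (1, 6, 1, 5).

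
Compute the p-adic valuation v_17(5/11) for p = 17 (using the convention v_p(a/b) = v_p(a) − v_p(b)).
v_17(5/11) = 0

Factor powers of 17 from the numerator and denominator of the reduced fraction: 5 = 17^0 · 5 and 11 = 17^0 · 11. Apply v_p(a/b) = v_p(a) − v_p(b): v_17(5/11) = 0 − 0 = 0.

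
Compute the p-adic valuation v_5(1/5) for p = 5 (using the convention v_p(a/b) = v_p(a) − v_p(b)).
v_5(1/5) = -1

Factor powers of 5 from the numerator and denominator of the reduced fraction: 1 = 5^0 · 1 and 5 = 5^1 · 1. Apply v_p(a/b) = v_p(a) − v_p(b): v_5(1/5) = 0 − 1 = -1.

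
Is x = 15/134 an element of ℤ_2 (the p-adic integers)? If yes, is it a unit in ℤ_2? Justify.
x ∉ ℤ_2 (v_2(x) = -1 < 0)

ℤ_2 = {x ∈ ℚ_2 : v_2(x) ≥ 0} and ℤ_2^× = {x ∈ ℤ_2 : v_2(x) = 0}. Here v_2(15/134) = v_2(num) − v_2(den) = -1; compare against these criteria.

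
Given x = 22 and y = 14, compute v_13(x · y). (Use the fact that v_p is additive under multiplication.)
v_13(308) = 0

v_p(x) = 0 (factor: 22 = 13^0 · 22); v_p(y) = 0 (factor: 14 = 13^0 · 14). Additivity: v_p(xy) = v_p(x) + v_p(y) = 0 + 0 = 0. (Direct check: xy = 308 = 13^0 · (308).)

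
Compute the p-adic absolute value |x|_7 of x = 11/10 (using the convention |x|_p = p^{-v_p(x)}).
|11/10|_7 = 1

Step 1 — compute v_7(x) by factoring powers of 7 out of the numerator and denominator: v_7(11/10) = 0. Step 2 — apply |x|_p = p^{-v_p(x)} = 7^{0} = 1.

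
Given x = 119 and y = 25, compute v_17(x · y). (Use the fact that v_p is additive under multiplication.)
v_17(2975) = 1

v_p(x) = 1 (factor: 119 = 17^1 · 7); v_p(y) = 0 (factor: 25 = 17^0 · 25). Additivity: v_p(xy) = v_p(x) + v_p(y) = 1 + 0 = 1. (Direct check: xy = 2975 = 17^1 · (175).)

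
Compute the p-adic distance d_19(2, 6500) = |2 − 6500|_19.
d_19(2, 6500) = 1/361

Step 1 — x − y = 2 − 6500 = -6498. Step 2 — v_19(-6498) = 2 (factor: -6498 = −(19^2 · 18); the sign does not affect v_p). Step 3 — |x − y|_19 = 19^{-2} = 1/361.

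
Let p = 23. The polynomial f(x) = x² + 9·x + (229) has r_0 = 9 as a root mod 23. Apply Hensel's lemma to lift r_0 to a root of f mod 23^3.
r_2 = 9301 (mod 12167)

Hensel: r_{i+1} = r_i − f(r_i)·(f′(r_i))^{-1} mod 23^{i+2}, f′(x) = 2x + 9. Iterate:
  r_0 = 9 (mod 23)
  r_1 = 308 (mod 529)
  r_2 = 9301 (mod 12167)
Final: r = 9301 satisfies f(r) ≡ 0 mod 23^3.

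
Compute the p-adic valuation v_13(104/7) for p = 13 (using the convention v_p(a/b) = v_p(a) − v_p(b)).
v_13(104/7) = 1

Factor powers of 13 from the numerator and denominator of the reduced fraction: 104 = 13^1 · 8 and 7 = 13^0 · 7. Apply v_p(a/b) = v_p(a) − v_p(b): v_13(104/7) = 1 − 0 = 1.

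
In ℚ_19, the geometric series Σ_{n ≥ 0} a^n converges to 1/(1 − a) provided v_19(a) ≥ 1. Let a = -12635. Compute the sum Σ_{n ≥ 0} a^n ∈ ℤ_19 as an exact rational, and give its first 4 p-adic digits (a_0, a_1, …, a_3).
Σ a^n = 1/(1 − a) = 1/12636;  first 4 digits = (1, 0, 3, 17)

v_19(a) = 2 ≥ 1, so the series converges in ℤ_19 to 1/(1 − a) = 1/(1 − (-12635)) = 1/12636. Expand this rational in ℤ_19: compute digits iteratively via d_i = x_i mod 19, x_{i+1} = (x_i − d_i)/19. The first 4 digits are (1, 0, 3, 17).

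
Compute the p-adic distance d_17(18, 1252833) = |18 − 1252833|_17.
d_17(18, 1252833) = 1/83521

Step 1 — x − y = 18 − 1252833 = -1252815. Step 2 — v_17(-1252815) = 4 (factor: -1252815 = −(17^4 · 15); the sign does not affect v_p). Step 3 — |x − y|_17 = 17^{-4} = 1/83521.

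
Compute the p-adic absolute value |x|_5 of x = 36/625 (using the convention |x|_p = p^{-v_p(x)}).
|36/625|_5 = 625

Step 1 — compute v_5(x) by factoring powers of 5 out of the numerator and denominator: v_5(36/625) = -4. Step 2 — apply |x|_p = p^{-v_p(x)} = 5^{4} = 625.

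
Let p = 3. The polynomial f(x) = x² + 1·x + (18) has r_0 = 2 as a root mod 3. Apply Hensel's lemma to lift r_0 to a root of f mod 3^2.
r_1 = 8 (mod 9)

Hensel: r_{i+1} = r_i − f(r_i)·(f′(r_i))^{-1} mod 3^{i+2}, f′(x) = 2x + 1. Iterate:
  r_0 = 2 (mod 3)
  r_1 = 8 (mod 9)
Final: r = 8 satisfies f(r) ≡ 0 mod 3^2.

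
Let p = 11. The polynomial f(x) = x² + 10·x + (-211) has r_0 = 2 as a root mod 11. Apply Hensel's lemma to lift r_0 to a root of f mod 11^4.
r_3 = 266 (mod 14641)

Hensel: r_{i+1} = r_i − f(r_i)·(f′(r_i))^{-1} mod 11^{i+2}, f′(x) = 2x + 10. Iterate:
  r_0 = 2 (mod 11)
  r_1 = 24 (mod 121)
  r_2 = 266 (mod 1331)
  r_3 = 266 (mod 14641)
Final: r = 266 satisfies f(r) ≡ 0 mod 11^4.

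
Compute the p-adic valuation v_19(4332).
v_19(4332) = 2

v_19(n) is the largest exponent k such that 19^k divides n. Factor out: 4332 = 19^2 · 12. (Sign doesn't affect v_p.) So v_19(4332) = 2.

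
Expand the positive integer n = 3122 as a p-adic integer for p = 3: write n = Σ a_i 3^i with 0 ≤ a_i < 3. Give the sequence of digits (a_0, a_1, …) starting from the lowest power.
(a_0, a_1, …) = (2, 2, 1, 1, 2, 0, 1, 1)

Repeated division by 3 gives the digits low-to-high: 3122 = 2 + 2·3^1 + 1·3^2 + 1·3^3 + 2·3^4 + 1·3^6 + 1·3^7. Digit sequence: (2, 2, 1, 1, 2, 0, 1, 1).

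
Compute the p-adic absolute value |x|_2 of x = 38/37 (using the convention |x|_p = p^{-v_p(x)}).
|38/37|_2 = 1/2

Step 1 — compute v_2(x) by factoring powers of 2 out of the numerator and denominator: v_2(38/37) = 1. Step 2 — apply |x|_p = p^{-v_p(x)} = 2^{-1} = 1/2.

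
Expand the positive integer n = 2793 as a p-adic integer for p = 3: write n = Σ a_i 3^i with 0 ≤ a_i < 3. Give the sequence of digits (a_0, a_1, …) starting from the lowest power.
(a_0, a_1, …) = (0, 1, 1, 1, 1, 2, 0, 1)

Repeated division by 3 gives the digits low-to-high: 2793 = 1·3^1 + 1·3^2 + 1·3^3 + 1·3^4 + 2·3^5 + 1·3^7. Digit sequence: (0, 1, 1, 1, 1, 2, 0, 1).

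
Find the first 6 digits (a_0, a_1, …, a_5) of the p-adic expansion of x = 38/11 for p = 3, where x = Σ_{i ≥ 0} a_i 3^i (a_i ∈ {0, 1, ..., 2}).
(a_0, …, a_5) = (1, 0, 0, 2, 1, 0)

v_3(38/11) = 0 (numerator and denominator both coprime to 3), so x ∈ ℤ_3^×. Compute digits iteratively via a_i = x_i mod 3, x_{i+1} = (x_i − a_i)/3, with x_0 = x:
  x_0 = 38/11;  a_0 = 1;  x_1 = (x_0 − 1)/3 = 9/11
  x_1 = 9/11;  a_1 = 0;  x_2 = (x_1 − 0)/3 = 3/11
  x_2 = 3/11;  a_2 = 0;  x_3 = (x_2 − 0)/3 = 1/11
  x_3 = 1/11;  a_3 = 2;  x_4 = (x_3 − 2)/3 = -7/11
  x_4 = -7/11;  a_4 = 1;  x_5 = (x_4 − 1)/3 = -6/11
  x_5 = -6/11;  a_5 = 0;  x_6 = (x_5 − 0)/3 = -2/11
Digits: (1, 0, 0, 2, 1, 0).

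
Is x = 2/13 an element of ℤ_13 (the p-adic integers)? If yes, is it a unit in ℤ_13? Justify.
x ∉ ℤ_13 (v_13(x) = -1 < 0)

ℤ_13 = {x ∈ ℚ_13 : v_13(x) ≥ 0} and ℤ_13^× = {x ∈ ℤ_13 : v_13(x) = 0}. Here v_13(2/13) = v_13(num) − v_13(den) = -1; compare against these criteria.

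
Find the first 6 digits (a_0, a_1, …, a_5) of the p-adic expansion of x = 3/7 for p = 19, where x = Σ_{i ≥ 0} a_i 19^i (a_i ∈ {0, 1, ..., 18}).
(a_0, …, a_5) = (14, 2, 8, 5, 16, 10)

v_19(3/7) = 0 (numerator and denominator both coprime to 19), so x ∈ ℤ_19^×. Compute digits iteratively via a_i = x_i mod 19, x_{i+1} = (x_i − a_i)/19, with x_0 = x:
  x_0 = 3/7;  a_0 = 14;  x_1 = (x_0 − 14)/19 = -5/7
  x_1 = -5/7;  a_1 = 2;  x_2 = (x_1 − 2)/19 = -1/7
  x_2 = -1/7;  a_2 = 8;  x_3 = (x_2 − 8)/19 = -3/7
  x_3 = -3/7;  a_3 = 5;  x_4 = (x_3 − 5)/19 = -2/7
  x_4 = -2/7;  a_4 = 16;  x_5 = (x_4 − 16)/19 = -6/7
  x_5 = -6/7;  a_5 = 10;  x_6 = (x_5 − 10)/19 = -4/7
Digits: (14, 2, 8, 5, 16, 10).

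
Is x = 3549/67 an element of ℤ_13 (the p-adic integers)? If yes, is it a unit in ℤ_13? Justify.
x ∈ ℤ_13 but not a unit; v_13(x) = 2 > 0

ℤ_13 = {x ∈ ℚ_13 : v_13(x) ≥ 0} and ℤ_13^× = {x ∈ ℤ_13 : v_13(x) = 0}. Here v_13(3549/67) = v_13(num) − v_13(den) = 2; compare against these criteria.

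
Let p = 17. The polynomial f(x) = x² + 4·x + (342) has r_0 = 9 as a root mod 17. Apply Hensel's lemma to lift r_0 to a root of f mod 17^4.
r_3 = 38123 (mod 83521)

Hensel: r_{i+1} = r_i − f(r_i)·(f′(r_i))^{-1} mod 17^{i+2}, f′(x) = 2x + 4. Iterate:
  r_0 = 9 (mod 17)
  r_1 = 264 (mod 289)
  r_2 = 3732 (mod 4913)
  r_3 = 38123 (mod 83521)
Final: r = 38123 satisfies f(r) ≡ 0 mod 17^4.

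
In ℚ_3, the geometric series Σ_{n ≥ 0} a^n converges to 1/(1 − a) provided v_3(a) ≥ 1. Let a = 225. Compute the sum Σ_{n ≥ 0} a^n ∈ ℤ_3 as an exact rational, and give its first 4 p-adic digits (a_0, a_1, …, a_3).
Σ a^n = 1/(1 − a) = -1/224;  first 4 digits = (1, 0, 1, 2)

v_3(a) = 2 ≥ 1, so the series converges in ℤ_3 to 1/(1 − a) = 1/(1 − 225) = -1/224. Expand this rational in ℤ_3: compute digits iteratively via d_i = x_i mod 3, x_{i+1} = (x_i − d_i)/3. The first 4 digits are (1, 0, 1, 2).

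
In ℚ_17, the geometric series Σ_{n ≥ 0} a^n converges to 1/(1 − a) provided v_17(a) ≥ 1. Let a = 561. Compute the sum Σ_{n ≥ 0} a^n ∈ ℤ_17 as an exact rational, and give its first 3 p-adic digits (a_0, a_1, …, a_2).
Σ a^n = 1/(1 − a) = -1/560;  first 3 digits = (1, 16, 2)

v_17(a) = 1 ≥ 1, so the series converges in ℤ_17 to 1/(1 − a) = 1/(1 − 561) = -1/560. Expand this rational in ℤ_17: compute digits iteratively via d_i = x_i mod 17, x_{i+1} = (x_i − d_i)/17. The first 3 digits are (1, 16, 2).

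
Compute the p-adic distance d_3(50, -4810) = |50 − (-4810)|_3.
d_3(50, -4810) = 1/243

Step 1 — x − y = 50 − (-4810) = 4860. Step 2 — v_3(4860) = 5 (factor: 4860 = (3^5 · 20); the sign does not affect v_p). Step 3 — |x − y|_3 = 3^{-5} = 1/243.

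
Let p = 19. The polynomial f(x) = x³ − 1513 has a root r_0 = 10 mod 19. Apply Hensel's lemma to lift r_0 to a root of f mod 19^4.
r_3 = 122712 (mod 130321)

Hensel: r_{i+1} = r_i − f(r_i)/f′(r_i) mod 19^{i+2}, where f′(x) = 3x². Iterate:
  r_0 = 10 (mod 19)
  r_1 = 333 (mod 361)
  r_2 = 6109 (mod 6859)
  r_3 = 122712 (mod 130321)
Final: r = 122712 with f(r) ≡ 0 mod 19^4.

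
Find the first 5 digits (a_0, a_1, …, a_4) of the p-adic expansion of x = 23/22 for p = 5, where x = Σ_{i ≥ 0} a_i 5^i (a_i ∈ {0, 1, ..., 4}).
(a_0, …, a_4) = (4, 1, 4, 3, 4)

v_5(23/22) = 0 (numerator and denominator both coprime to 5), so x ∈ ℤ_5^×. Compute digits iteratively via a_i = x_i mod 5, x_{i+1} = (x_i − a_i)/5, with x_0 = x:
  x_0 = 23/22;  a_0 = 4;  x_1 = (x_0 − 4)/5 = -13/22
  x_1 = -13/22;  a_1 = 1;  x_2 = (x_1 − 1)/5 = -7/22
  x_2 = -7/22;  a_2 = 4;  x_3 = (x_2 − 4)/5 = -19/22
  x_3 = -19/22;  a_3 = 3;  x_4 = (x_3 − 3)/5 = -17/22
  x_4 = -17/22;  a_4 = 4;  x_5 = (x_4 − 4)/5 = -21/22
Digits: (4, 1, 4, 3, 4).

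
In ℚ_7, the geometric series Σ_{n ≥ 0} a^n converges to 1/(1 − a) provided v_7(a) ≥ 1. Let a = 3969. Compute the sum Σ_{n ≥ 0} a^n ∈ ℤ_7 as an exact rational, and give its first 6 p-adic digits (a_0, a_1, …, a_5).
Σ a^n = 1/(1 − a) = -1/3968;  first 6 digits = (1, 0, 4, 4, 3, 6)

v_7(a) = 2 ≥ 1, so the series converges in ℤ_7 to 1/(1 − a) = 1/(1 − 3969) = -1/3968. Expand this rational in ℤ_7: compute digits iteratively via d_i = x_i mod 7, x_{i+1} = (x_i − d_i)/7. The first 6 digits are (1, 0, 4, 4, 3, 6).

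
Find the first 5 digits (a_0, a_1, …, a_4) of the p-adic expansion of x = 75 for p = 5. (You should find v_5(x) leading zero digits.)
(a_0, …, a_4) = (0, 0, 3, 0, 0)

v_5(75) = 2, so a_0 = ... = a_1 = 0. Factor out: x = 5^2 · u with u = 3 a unit in ℤ_5. Expand u iteratively via a_{v+i} = u_i mod 5, u_{i+1} = (u_i − a_{v+i})/5:
  u_0 = 3;  a_2 = 3;  u_1 = (u_0 − 3)/5 = 0
  u_1 = 0;  a_3 = 0;  u_2 = (u_1 − 0)/5 = 0
  u_2 = 0;  a_4 = 0;  u_3 = (u_2 − 0)/5 = 0
Digits: (0, 0, 3, 0, 0).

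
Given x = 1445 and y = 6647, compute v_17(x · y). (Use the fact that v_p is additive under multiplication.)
v_17(9604915) = 4

v_p(x) = 2 (factor: 1445 = 17^2 · 5); v_p(y) = 2 (factor: 6647 = 17^2 · 23). Additivity: v_p(xy) = v_p(x) + v_p(y) = 2 + 2 = 4. (Direct check: xy = 9604915 = 17^4 · (115).)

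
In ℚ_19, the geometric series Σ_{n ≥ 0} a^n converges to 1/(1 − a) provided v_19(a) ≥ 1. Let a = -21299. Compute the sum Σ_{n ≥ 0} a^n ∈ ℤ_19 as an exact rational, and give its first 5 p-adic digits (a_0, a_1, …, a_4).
Σ a^n = 1/(1 − a) = 1/21300;  first 5 digits = (1, 0, 17, 15, 3)

v_19(a) = 2 ≥ 1, so the series converges in ℤ_19 to 1/(1 − a) = 1/(1 − (-21299)) = 1/21300. Expand this rational in ℤ_19: compute digits iteratively via d_i = x_i mod 19, x_{i+1} = (x_i − d_i)/19. The first 5 digits are (1, 0, 17, 15, 3).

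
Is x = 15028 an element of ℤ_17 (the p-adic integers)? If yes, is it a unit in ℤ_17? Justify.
x ∈ ℤ_17 but not a unit; v_17(x) = 2 > 0

ℤ_17 = {x ∈ ℚ_17 : v_17(x) ≥ 0} and ℤ_17^× = {x ∈ ℤ_17 : v_17(x) = 0}. Here v_17(15028) = v_17(num) − v_17(den) = 2; compare against these criteria.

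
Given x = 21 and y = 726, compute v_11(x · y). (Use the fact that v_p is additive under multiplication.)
v_11(15246) = 2

v_p(x) = 0 (factor: 21 = 11^0 · 21); v_p(y) = 2 (factor: 726 = 11^2 · 6). Additivity: v_p(xy) = v_p(x) + v_p(y) = 0 + 2 = 2. (Direct check: xy = 15246 = 11^2 · (126).)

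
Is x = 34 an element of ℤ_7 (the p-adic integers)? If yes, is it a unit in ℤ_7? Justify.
x ∈ ℤ_7^× (unit); v_7(x) = 0

ℤ_7 = {x ∈ ℚ_7 : v_7(x) ≥ 0} and ℤ_7^× = {x ∈ ℤ_7 : v_7(x) = 0}. Here v_7(34) = v_7(num) − v_7(den) = 0; compare against these criteria.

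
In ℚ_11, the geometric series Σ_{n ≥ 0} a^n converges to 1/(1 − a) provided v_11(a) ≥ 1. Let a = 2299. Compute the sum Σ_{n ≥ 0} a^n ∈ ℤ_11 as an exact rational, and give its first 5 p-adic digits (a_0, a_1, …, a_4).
Σ a^n = 1/(1 − a) = -1/2298;  first 5 digits = (1, 0, 8, 1, 9)

v_11(a) = 2 ≥ 1, so the series converges in ℤ_11 to 1/(1 − a) = 1/(1 − 2299) = -1/2298. Expand this rational in ℤ_11: compute digits iteratively via d_i = x_i mod 11, x_{i+1} = (x_i − d_i)/11. The first 5 digits are (1, 0, 8, 1, 9).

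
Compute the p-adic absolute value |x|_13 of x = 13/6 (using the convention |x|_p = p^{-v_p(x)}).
|13/6|_13 = 1/13

Step 1 — compute v_13(x) by factoring powers of 13 out of the numerator and denominator: v_13(13/6) = 1. Step 2 — apply |x|_p = p^{-v_p(x)} = 13^{-1} = 1/13.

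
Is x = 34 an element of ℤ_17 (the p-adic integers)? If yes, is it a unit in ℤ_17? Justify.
x ∈ ℤ_17 but not a unit; v_17(x) = 1 > 0

ℤ_17 = {x ∈ ℚ_17 : v_17(x) ≥ 0} and ℤ_17^× = {x ∈ ℤ_17 : v_17(x) = 0}. Here v_17(34) = v_17(num) − v_17(den) = 1; compare against these criteria.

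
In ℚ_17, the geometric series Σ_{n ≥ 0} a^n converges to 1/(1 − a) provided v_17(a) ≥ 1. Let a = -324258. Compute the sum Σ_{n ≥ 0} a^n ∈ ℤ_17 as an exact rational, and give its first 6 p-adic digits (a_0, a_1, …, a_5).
Σ a^n = 1/(1 − a) = 1/324259;  first 6 digits = (1, 0, 0, 2, 13, 16)

v_17(a) = 3 ≥ 1, so the series converges in ℤ_17 to 1/(1 − a) = 1/(1 − (-324258)) = 1/324259. Expand this rational in ℤ_17: compute digits iteratively via d_i = x_i mod 17, x_{i+1} = (x_i − d_i)/17. The first 6 digits are (1, 0, 0, 2, 13, 16).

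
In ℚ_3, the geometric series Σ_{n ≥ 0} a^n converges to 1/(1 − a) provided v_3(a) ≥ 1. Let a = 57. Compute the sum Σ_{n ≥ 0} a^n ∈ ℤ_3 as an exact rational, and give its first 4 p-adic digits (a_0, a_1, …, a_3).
Σ a^n = 1/(1 − a) = -1/56;  first 4 digits = (1, 1, 1, 0)

v_3(a) = 1 ≥ 1, so the series converges in ℤ_3 to 1/(1 − a) = 1/(1 − 57) = -1/56. Expand this rational in ℤ_3: compute digits iteratively via d_i = x_i mod 3, x_{i+1} = (x_i − d_i)/3. The first 4 digits are (1, 1, 1, 0).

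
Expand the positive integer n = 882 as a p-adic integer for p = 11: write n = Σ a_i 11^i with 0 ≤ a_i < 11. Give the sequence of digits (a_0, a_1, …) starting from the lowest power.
(a_0, a_1, …) = (2, 3, 7)

Repeated division by 11 gives the digits low-to-high: 882 = 2 + 3·11^1 + 7·11^2. Digit sequence: (2, 3, 7).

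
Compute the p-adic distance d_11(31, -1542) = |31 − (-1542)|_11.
d_11(31, -1542) = 1/121

Step 1 — x − y = 31 − (-1542) = 1573. Step 2 — v_11(1573) = 2 (factor: 1573 = (11^2 · 13); the sign does not affect v_p). Step 3 — |x − y|_11 = 11^{-2} = 1/121.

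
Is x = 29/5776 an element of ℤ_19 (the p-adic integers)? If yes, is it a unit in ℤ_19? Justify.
x ∉ ℤ_19 (v_19(x) = -2 < 0)

ℤ_19 = {x ∈ ℚ_19 : v_19(x) ≥ 0} and ℤ_19^× = {x ∈ ℤ_19 : v_19(x) = 0}. Here v_19(29/5776) = v_19(num) − v_19(den) = -2; compare against these criteria.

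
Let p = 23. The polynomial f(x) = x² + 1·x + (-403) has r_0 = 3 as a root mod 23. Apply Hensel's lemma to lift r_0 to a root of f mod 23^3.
r_2 = 11319 (mod 12167)

Hensel: r_{i+1} = r_i − f(r_i)·(f′(r_i))^{-1} mod 23^{i+2}, f′(x) = 2x + 1. Iterate:
  r_0 = 3 (mod 23)
  r_1 = 210 (mod 529)
  r_2 = 11319 (mod 12167)
Final: r = 11319 satisfies f(r) ≡ 0 mod 23^3.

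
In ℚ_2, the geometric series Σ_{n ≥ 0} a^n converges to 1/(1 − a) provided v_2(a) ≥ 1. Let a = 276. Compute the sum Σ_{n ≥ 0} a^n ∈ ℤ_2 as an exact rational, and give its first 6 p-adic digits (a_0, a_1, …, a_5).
Σ a^n = 1/(1 − a) = -1/275;  first 6 digits = (1, 0, 1, 0, 0, 1)

v_2(a) = 2 ≥ 1, so the series converges in ℤ_2 to 1/(1 − a) = 1/(1 − 276) = -1/275. Expand this rational in ℤ_2: compute digits iteratively via d_i = x_i mod 2, x_{i+1} = (x_i − d_i)/2. The first 6 digits are (1, 0, 1, 0, 0, 1).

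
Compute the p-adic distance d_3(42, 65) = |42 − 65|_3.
d_3(42, 65) = 1

Step 1 — x − y = 42 − 65 = -23. Step 2 — v_3(-23) = 0 (factor: -23 = −(3^0 · 23); the sign does not affect v_p). Step 3 — |x − y|_3 = 3^{0} = 1.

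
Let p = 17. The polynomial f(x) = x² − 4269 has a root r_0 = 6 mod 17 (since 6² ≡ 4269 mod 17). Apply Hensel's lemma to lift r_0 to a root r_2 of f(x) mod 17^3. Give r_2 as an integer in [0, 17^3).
r_2 = 3321 (mod 4913)

Hensel's recurrence: r_{i+1} = r_i − f(r_i)·(f′(r_i))^{-1} mod 17^{i+2}, with f′(x) = 2x. Iterate:
  r_0 = 6 (mod 17)
  r_1 = 142 (mod 289)
  r_2 = 3321 (mod 4913)
Final: r_2 = 3321, and one checks f(r_2) ≡ 0 mod 17^3.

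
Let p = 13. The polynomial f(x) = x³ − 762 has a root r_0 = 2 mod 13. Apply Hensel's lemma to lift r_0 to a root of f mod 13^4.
r_3 = 14965 (mod 28561)

Hensel: r_{i+1} = r_i − f(r_i)/f′(r_i) mod 13^{i+2}, where f′(x) = 3x². Iterate:
  r_0 = 2 (mod 13)
  r_1 = 93 (mod 169)
  r_2 = 1783 (mod 2197)
  r_3 = 14965 (mod 28561)
Final: r = 14965 with f(r) ≡ 0 mod 13^4.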